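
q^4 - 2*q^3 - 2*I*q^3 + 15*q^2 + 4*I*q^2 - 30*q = q*(q - 2)*(q - 5*I)*(q + 3*I)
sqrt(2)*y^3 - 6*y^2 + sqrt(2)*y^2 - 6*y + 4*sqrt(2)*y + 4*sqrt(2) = (y - 2*sqrt(2))*(y - sqrt(2))*(sqrt(2)*y + sqrt(2))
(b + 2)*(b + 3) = b^2 + 5*b + 6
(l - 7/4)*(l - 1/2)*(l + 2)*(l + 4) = l^4 + 15*l^3/4 - 37*l^2/8 - 51*l/4 + 7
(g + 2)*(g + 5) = g^2 + 7*g + 10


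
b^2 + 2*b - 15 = (b - 3)*(b + 5)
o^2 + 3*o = o*(o + 3)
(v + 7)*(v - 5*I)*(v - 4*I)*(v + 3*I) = v^4 + 7*v^3 - 6*I*v^3 + 7*v^2 - 42*I*v^2 + 49*v - 60*I*v - 420*I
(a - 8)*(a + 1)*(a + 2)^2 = a^4 - 3*a^3 - 32*a^2 - 60*a - 32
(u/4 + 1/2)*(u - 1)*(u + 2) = u^3/4 + 3*u^2/4 - 1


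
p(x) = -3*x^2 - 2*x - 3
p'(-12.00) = 70.00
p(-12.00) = -411.00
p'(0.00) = -2.00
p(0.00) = -3.00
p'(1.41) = -10.46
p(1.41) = -11.78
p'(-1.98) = 9.88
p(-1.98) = -10.80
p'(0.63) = -5.78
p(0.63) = -5.45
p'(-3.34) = 18.04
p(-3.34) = -29.79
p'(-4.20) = 23.20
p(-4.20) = -47.52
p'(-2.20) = 11.20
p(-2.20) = -13.12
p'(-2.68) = 14.08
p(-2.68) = -19.19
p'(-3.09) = 16.54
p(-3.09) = -25.46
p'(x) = -6*x - 2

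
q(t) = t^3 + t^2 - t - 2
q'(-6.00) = 95.00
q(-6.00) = -176.00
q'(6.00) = 119.00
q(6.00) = 244.00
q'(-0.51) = -1.24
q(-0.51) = -1.36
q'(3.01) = 32.20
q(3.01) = 31.32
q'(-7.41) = 148.90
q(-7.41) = -346.55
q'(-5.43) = 76.59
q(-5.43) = -127.19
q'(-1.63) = 3.71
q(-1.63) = -2.04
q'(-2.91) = 18.58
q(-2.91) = -15.26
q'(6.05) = 120.91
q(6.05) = 250.00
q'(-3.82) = 35.14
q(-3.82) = -39.33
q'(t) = 3*t^2 + 2*t - 1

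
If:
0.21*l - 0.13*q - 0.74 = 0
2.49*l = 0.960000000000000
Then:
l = 0.39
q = -5.07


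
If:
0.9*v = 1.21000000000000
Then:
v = 1.34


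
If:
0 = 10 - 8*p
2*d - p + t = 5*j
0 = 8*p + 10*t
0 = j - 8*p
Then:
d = 209/8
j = 10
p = 5/4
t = -1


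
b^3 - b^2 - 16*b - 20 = (b - 5)*(b + 2)^2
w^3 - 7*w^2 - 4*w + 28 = (w - 7)*(w - 2)*(w + 2)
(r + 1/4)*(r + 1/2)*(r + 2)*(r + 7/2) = r^4 + 25*r^3/4 + 45*r^2/4 + 95*r/16 + 7/8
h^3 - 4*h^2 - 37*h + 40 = (h - 8)*(h - 1)*(h + 5)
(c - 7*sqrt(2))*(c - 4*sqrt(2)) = c^2 - 11*sqrt(2)*c + 56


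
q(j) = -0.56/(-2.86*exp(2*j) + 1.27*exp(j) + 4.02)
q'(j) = -0.56*(5.72*exp(2*j) - 1.27*exp(j))/(-2.86*exp(2*j) + 1.27*exp(j) + 4.02)^2 = (0.7112 - 3.2032*exp(j))*exp(j)/(-2.86*exp(2*j) + 1.27*exp(j) + 4.02)^2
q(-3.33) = -0.14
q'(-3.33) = 0.00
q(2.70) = 0.00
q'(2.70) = -0.00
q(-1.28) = -0.13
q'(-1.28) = -0.00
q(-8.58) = -0.14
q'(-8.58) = 0.00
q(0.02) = -0.24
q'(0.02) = -0.48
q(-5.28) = -0.14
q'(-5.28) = 0.00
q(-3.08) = -0.14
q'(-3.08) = 0.00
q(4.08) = 0.00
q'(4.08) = -0.00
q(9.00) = 0.00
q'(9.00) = 0.00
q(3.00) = 0.00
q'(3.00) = 0.00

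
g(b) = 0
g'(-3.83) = 0.00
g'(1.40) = 0.00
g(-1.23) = 0.00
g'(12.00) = 0.00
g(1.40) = 0.00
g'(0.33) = 0.00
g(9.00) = 0.00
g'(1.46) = 0.00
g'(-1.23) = 0.00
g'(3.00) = 0.00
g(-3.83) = 0.00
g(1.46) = 0.00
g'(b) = 0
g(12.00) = 0.00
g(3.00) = 0.00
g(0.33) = 0.00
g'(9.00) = 0.00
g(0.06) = 0.00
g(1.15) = 0.00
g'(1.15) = 0.00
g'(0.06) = 0.00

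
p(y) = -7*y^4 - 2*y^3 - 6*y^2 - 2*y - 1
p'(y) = -28*y^3 - 6*y^2 - 12*y - 2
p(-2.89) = -485.36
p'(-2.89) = 658.42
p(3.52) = -1244.26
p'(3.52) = -1339.78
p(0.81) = -10.63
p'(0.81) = -30.54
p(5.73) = -8131.72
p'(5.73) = -5535.47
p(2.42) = -309.41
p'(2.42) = -463.01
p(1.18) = -28.57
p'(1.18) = -70.52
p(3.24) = -909.89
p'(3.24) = -1056.21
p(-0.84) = -5.85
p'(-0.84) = 20.44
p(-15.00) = -348946.00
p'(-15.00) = 93328.00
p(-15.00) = -348946.00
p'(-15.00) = 93328.00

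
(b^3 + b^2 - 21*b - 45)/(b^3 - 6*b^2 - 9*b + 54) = (b^2 - 2*b - 15)/(b^2 - 9*b + 18)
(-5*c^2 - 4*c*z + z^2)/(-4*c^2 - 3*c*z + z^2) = (-5*c + z)/(-4*c + z)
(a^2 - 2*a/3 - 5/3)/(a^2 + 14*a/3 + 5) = (3*a^2 - 2*a - 5)/(3*a^2 + 14*a + 15)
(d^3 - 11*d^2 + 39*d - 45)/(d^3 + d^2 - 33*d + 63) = (d - 5)/(d + 7)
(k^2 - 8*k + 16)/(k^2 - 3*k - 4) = (k - 4)/(k + 1)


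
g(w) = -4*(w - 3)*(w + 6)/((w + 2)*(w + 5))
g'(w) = -4*(w - 3)/((w + 2)*(w + 5)) + 4*(w - 3)*(w + 6)/((w + 2)*(w + 5)^2) + 4*(w - 3)*(w + 6)/((w + 2)^2*(w + 5)) - 4*(w + 6)/((w + 2)*(w + 5)) = 16*(-w^2 - 14*w - 39)/(w^4 + 14*w^3 + 69*w^2 + 140*w + 100)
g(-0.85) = 16.62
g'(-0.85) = -19.54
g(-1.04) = 21.08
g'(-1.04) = -28.25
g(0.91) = 3.36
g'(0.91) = -2.84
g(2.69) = 0.30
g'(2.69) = -1.03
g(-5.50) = 9.71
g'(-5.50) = 40.49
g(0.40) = 5.14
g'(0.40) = -4.26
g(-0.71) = 14.19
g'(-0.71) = -15.45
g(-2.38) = -78.25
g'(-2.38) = -183.12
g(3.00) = 0.00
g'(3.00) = -0.90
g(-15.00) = -4.98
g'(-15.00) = -0.05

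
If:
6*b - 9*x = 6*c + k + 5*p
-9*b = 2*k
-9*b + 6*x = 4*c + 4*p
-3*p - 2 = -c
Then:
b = 94*x/125 + 8/375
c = 58/125 - 18*x/125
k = -423*x/125 - 12/125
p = -6*x/125 - 64/125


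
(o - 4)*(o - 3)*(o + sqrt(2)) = o^3 - 7*o^2 + sqrt(2)*o^2 - 7*sqrt(2)*o + 12*o + 12*sqrt(2)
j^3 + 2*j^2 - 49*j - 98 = (j - 7)*(j + 2)*(j + 7)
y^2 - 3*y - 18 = (y - 6)*(y + 3)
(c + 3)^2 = c^2 + 6*c + 9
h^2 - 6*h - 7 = (h - 7)*(h + 1)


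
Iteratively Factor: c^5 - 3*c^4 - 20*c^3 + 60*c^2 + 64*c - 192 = (c - 2)*(c^4 - c^3 - 22*c^2 + 16*c + 96) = (c - 4)*(c - 2)*(c^3 + 3*c^2 - 10*c - 24) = (c - 4)*(c - 2)*(c + 2)*(c^2 + c - 12) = (c - 4)*(c - 3)*(c - 2)*(c + 2)*(c + 4)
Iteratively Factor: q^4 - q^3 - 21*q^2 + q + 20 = (q - 5)*(q^3 + 4*q^2 - q - 4) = (q - 5)*(q - 1)*(q^2 + 5*q + 4) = (q - 5)*(q - 1)*(q + 4)*(q + 1)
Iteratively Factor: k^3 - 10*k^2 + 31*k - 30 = (k - 2)*(k^2 - 8*k + 15) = (k - 5)*(k - 2)*(k - 3)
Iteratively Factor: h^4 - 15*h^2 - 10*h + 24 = (h - 4)*(h^3 + 4*h^2 + h - 6) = (h - 4)*(h + 2)*(h^2 + 2*h - 3) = (h - 4)*(h - 1)*(h + 2)*(h + 3)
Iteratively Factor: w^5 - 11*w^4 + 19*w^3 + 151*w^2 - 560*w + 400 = (w - 1)*(w^4 - 10*w^3 + 9*w^2 + 160*w - 400) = (w - 4)*(w - 1)*(w^3 - 6*w^2 - 15*w + 100) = (w - 5)*(w - 4)*(w - 1)*(w^2 - w - 20) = (w - 5)*(w - 4)*(w - 1)*(w + 4)*(w - 5)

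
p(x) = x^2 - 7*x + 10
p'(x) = 2*x - 7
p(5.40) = 1.36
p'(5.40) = 3.80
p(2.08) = -0.23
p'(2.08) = -2.84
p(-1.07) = 18.63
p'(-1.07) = -9.14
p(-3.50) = 46.75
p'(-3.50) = -14.00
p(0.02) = 9.86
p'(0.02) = -6.96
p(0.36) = 7.61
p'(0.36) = -6.28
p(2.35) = -0.93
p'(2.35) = -2.30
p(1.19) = 3.09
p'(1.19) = -4.62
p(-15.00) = 340.00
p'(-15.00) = -37.00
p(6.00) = 4.00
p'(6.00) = 5.00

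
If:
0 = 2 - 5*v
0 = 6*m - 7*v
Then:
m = 7/15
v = 2/5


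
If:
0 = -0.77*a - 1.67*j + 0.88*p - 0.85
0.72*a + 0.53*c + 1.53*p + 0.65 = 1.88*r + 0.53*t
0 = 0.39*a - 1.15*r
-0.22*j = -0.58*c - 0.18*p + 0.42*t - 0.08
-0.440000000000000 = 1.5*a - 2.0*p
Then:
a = 0.133726115025723*t - 0.730147609758105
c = 0.689670942993835*t - 0.167105770414917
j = -0.00880830697774221*t - 0.344960337081801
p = 0.100294586269292*t - 0.327610707318579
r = 0.0453505955304625*t - 0.247615276352749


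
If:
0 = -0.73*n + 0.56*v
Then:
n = 0.767123287671233*v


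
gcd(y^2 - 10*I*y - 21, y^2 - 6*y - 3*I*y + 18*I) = y - 3*I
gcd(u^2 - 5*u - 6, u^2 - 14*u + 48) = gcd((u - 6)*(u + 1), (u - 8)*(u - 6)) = u - 6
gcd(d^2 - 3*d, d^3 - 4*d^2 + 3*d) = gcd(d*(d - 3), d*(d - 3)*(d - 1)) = d^2 - 3*d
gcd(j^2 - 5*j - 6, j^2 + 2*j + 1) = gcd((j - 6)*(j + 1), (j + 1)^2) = j + 1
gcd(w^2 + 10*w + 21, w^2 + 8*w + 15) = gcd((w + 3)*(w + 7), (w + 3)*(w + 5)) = w + 3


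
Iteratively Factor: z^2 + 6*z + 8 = (z + 4)*(z + 2)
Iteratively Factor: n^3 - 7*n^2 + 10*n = (n)*(n^2 - 7*n + 10) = n*(n - 2)*(n - 5)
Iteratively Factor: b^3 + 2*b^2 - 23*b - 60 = (b - 5)*(b^2 + 7*b + 12) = (b - 5)*(b + 3)*(b + 4)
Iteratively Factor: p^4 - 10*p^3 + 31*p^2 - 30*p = (p - 3)*(p^3 - 7*p^2 + 10*p) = (p - 5)*(p - 3)*(p^2 - 2*p) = (p - 5)*(p - 3)*(p - 2)*(p)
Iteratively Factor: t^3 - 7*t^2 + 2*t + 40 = (t - 4)*(t^2 - 3*t - 10) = (t - 4)*(t + 2)*(t - 5)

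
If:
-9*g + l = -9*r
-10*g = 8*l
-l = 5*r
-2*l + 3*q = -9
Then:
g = 0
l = 0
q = -3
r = 0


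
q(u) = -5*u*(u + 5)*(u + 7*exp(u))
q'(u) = -5*u*(u + 5)*(7*exp(u) + 1) - 5*u*(u + 7*exp(u)) - 5*(u + 5)*(u + 7*exp(u)) = -35*u^2*exp(u) - 15*u^2 - 245*u*exp(u) - 50*u - 175*exp(u)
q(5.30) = -384220.16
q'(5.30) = -492843.77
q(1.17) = -856.30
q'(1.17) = -1720.84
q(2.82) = -13259.88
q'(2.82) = -19456.93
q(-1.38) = 9.52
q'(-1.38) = 64.70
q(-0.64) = 42.57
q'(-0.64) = 8.70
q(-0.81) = 39.10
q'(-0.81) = 30.87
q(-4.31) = -62.69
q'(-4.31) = -60.04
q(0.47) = -150.01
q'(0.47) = -503.42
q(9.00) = -35740270.12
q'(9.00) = -42259247.68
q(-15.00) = 11250.00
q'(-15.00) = -2625.00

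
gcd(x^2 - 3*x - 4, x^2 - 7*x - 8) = x + 1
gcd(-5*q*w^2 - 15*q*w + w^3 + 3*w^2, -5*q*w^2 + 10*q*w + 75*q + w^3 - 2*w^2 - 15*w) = 5*q*w + 15*q - w^2 - 3*w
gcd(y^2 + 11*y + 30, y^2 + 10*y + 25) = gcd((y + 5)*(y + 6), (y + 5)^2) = y + 5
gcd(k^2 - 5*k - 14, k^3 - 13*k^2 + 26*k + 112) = k^2 - 5*k - 14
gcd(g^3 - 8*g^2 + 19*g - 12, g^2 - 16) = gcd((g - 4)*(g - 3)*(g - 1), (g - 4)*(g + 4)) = g - 4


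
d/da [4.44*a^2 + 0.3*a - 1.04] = 8.88*a + 0.3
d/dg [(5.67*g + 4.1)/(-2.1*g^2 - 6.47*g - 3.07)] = (11.907*g^2 + 17.22*g + 9.1201)/(4.41*g^4 + 27.174*g^3 + 54.7549*g^2 + 39.7258*g + 9.4249)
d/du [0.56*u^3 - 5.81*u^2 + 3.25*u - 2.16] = 1.68*u^2 - 11.62*u + 3.25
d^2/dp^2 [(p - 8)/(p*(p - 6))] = 2*(p^3 - 24*p^2 + 144*p - 288)/(p^3*(p^3 - 18*p^2 + 108*p - 216))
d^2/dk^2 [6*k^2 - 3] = 12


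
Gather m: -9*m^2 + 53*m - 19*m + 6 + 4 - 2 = -9*m^2 + 34*m + 8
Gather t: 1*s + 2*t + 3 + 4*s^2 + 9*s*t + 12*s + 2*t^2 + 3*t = 4*s^2 + 13*s + 2*t^2 + t*(9*s + 5) + 3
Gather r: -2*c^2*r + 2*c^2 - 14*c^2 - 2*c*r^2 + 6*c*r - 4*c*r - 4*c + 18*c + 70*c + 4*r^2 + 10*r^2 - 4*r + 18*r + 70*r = -12*c^2 + 84*c + r^2*(14 - 2*c) + r*(-2*c^2 + 2*c + 84)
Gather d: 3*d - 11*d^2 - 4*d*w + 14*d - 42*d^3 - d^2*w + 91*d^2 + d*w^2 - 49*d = -42*d^3 + d^2*(80 - w) + d*(w^2 - 4*w - 32)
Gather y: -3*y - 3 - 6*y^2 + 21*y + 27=-6*y^2 + 18*y + 24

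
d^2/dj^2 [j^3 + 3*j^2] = 6*j + 6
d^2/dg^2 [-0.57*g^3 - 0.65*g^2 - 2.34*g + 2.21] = -3.42*g - 1.3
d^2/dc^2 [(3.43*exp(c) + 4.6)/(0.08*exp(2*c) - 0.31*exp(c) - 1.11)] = (0.021952*exp(4*c) + 0.202824*exp(3*c) + 1.485264*exp(2*c) + 0.895717*exp(c) + 2.643243)*exp(c)/(0.000512*exp(6*c) - 0.005952*exp(5*c) + 0.001752*exp(4*c) + 0.135377*exp(3*c) - 0.024309*exp(2*c) - 1.145853*exp(c) - 1.367631)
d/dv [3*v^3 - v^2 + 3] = v*(9*v - 2)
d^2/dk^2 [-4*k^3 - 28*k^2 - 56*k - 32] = -24*k - 56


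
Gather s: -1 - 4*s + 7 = 6 - 4*s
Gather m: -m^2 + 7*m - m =-m^2 + 6*m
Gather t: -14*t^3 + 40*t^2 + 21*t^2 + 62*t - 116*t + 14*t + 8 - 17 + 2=-14*t^3 + 61*t^2 - 40*t - 7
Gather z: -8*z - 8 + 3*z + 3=-5*z - 5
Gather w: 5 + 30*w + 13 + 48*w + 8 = 78*w + 26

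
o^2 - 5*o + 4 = (o - 4)*(o - 1)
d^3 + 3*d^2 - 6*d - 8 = (d - 2)*(d + 1)*(d + 4)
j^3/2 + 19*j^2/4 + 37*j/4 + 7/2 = (j/2 + 1/4)*(j + 2)*(j + 7)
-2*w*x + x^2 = x*(-2*w + x)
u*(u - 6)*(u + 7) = u^3 + u^2 - 42*u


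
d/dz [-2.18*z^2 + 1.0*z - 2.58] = 1.0 - 4.36*z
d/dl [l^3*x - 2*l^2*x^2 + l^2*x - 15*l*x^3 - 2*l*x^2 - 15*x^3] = x*(3*l^2 - 4*l*x + 2*l - 15*x^2 - 2*x)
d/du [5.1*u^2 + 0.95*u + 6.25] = 10.2*u + 0.95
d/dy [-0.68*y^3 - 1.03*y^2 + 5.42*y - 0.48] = -2.04*y^2 - 2.06*y + 5.42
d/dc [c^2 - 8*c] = 2*c - 8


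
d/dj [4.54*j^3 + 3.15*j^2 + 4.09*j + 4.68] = 13.62*j^2 + 6.3*j + 4.09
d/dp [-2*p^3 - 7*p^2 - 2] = 2*p*(-3*p - 7)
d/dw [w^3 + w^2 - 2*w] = 3*w^2 + 2*w - 2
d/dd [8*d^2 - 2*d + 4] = 16*d - 2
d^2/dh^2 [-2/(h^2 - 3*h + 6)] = 4*(h^2 - 3*h - (2*h - 3)^2 + 6)/(h^2 - 3*h + 6)^3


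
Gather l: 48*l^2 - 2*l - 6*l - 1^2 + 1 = 48*l^2 - 8*l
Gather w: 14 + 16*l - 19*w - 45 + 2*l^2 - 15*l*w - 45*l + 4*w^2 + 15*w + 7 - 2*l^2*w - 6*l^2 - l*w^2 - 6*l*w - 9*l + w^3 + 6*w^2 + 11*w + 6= -4*l^2 - 38*l + w^3 + w^2*(10 - l) + w*(-2*l^2 - 21*l + 7) - 18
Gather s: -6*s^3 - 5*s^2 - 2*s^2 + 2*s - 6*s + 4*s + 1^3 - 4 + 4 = -6*s^3 - 7*s^2 + 1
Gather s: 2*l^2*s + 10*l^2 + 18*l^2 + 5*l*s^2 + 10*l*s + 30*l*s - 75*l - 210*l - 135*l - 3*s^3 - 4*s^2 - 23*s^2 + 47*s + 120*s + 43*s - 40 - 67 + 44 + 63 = 28*l^2 - 420*l - 3*s^3 + s^2*(5*l - 27) + s*(2*l^2 + 40*l + 210)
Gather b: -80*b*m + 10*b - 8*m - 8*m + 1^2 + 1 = b*(10 - 80*m) - 16*m + 2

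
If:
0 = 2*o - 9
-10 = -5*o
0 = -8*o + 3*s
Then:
No Solution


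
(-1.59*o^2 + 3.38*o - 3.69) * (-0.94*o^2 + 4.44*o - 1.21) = 1.4946*o^4 - 10.2368*o^3 + 20.3997*o^2 - 20.4734*o + 4.4649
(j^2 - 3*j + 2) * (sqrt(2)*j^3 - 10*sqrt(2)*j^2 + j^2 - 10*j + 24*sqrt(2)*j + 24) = sqrt(2)*j^5 - 13*sqrt(2)*j^4 + j^4 - 13*j^3 + 56*sqrt(2)*j^3 - 92*sqrt(2)*j^2 + 56*j^2 - 92*j + 48*sqrt(2)*j + 48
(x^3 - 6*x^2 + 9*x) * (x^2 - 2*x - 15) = x^5 - 8*x^4 + 6*x^3 + 72*x^2 - 135*x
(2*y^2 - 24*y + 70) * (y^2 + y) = 2*y^4 - 22*y^3 + 46*y^2 + 70*y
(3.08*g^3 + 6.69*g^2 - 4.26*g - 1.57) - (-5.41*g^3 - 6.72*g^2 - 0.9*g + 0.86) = 8.49*g^3 + 13.41*g^2 - 3.36*g - 2.43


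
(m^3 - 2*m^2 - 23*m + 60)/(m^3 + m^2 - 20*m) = (m - 3)/m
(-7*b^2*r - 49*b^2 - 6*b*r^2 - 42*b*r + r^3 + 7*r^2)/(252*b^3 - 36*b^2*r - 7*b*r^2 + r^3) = (b*r + 7*b + r^2 + 7*r)/(-36*b^2 + r^2)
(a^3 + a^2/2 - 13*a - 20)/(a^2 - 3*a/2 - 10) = a + 2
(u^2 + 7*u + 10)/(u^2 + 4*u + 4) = (u + 5)/(u + 2)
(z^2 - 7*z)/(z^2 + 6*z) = (z - 7)/(z + 6)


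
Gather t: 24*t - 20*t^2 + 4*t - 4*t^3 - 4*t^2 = -4*t^3 - 24*t^2 + 28*t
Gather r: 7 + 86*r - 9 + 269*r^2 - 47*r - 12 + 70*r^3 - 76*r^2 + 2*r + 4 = 70*r^3 + 193*r^2 + 41*r - 10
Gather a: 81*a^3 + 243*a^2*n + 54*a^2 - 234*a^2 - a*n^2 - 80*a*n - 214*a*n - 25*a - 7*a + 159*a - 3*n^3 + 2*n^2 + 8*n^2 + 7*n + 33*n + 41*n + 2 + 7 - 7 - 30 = 81*a^3 + a^2*(243*n - 180) + a*(-n^2 - 294*n + 127) - 3*n^3 + 10*n^2 + 81*n - 28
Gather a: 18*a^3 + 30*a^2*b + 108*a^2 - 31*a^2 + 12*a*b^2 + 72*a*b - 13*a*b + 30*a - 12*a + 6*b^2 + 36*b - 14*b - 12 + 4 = 18*a^3 + a^2*(30*b + 77) + a*(12*b^2 + 59*b + 18) + 6*b^2 + 22*b - 8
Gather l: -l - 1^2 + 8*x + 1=-l + 8*x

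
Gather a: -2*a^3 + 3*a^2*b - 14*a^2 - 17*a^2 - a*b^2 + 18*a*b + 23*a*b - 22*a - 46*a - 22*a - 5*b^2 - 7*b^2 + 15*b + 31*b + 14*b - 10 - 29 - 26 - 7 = -2*a^3 + a^2*(3*b - 31) + a*(-b^2 + 41*b - 90) - 12*b^2 + 60*b - 72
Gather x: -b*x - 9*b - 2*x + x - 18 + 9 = -9*b + x*(-b - 1) - 9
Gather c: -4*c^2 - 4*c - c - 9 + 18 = -4*c^2 - 5*c + 9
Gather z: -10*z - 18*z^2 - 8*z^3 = -8*z^3 - 18*z^2 - 10*z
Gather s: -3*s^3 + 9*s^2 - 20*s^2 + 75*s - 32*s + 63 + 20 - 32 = -3*s^3 - 11*s^2 + 43*s + 51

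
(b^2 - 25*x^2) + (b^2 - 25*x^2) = 2*b^2 - 50*x^2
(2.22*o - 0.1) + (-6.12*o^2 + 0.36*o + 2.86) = -6.12*o^2 + 2.58*o + 2.76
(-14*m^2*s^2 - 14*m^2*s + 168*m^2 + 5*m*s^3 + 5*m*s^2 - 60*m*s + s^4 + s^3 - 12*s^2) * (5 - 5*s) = 70*m^2*s^3 - 910*m^2*s + 840*m^2 - 25*m*s^4 + 325*m*s^2 - 300*m*s - 5*s^5 + 65*s^3 - 60*s^2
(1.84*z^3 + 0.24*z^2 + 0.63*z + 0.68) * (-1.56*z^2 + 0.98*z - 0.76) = -2.8704*z^5 + 1.4288*z^4 - 2.146*z^3 - 0.6258*z^2 + 0.1876*z - 0.5168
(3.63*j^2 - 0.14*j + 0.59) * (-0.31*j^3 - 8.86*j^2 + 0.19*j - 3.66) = -1.1253*j^5 - 32.1184*j^4 + 1.7472*j^3 - 18.5398*j^2 + 0.6245*j - 2.1594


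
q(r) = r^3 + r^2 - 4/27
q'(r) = 3*r^2 + 2*r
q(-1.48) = -1.20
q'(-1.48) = 3.61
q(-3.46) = -29.60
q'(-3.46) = 28.99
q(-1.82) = -2.86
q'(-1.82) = 6.30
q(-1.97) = -3.91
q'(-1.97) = 7.70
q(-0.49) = -0.03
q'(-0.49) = -0.26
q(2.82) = 30.23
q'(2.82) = 29.50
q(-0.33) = -0.08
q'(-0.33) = -0.33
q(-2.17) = -5.66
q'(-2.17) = 9.79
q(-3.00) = -18.15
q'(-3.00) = 21.00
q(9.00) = 809.85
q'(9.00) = 261.00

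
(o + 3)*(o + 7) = o^2 + 10*o + 21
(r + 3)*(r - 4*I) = r^2 + 3*r - 4*I*r - 12*I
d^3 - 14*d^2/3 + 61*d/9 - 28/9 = (d - 7/3)*(d - 4/3)*(d - 1)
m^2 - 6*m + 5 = (m - 5)*(m - 1)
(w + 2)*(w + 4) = w^2 + 6*w + 8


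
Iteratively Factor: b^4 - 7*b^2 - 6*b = (b + 1)*(b^3 - b^2 - 6*b) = (b + 1)*(b + 2)*(b^2 - 3*b) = b*(b + 1)*(b + 2)*(b - 3)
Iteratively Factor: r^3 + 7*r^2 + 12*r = (r + 4)*(r^2 + 3*r) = r*(r + 4)*(r + 3)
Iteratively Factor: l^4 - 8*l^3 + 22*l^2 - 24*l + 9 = (l - 3)*(l^3 - 5*l^2 + 7*l - 3) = (l - 3)^2*(l^2 - 2*l + 1) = (l - 3)^2*(l - 1)*(l - 1)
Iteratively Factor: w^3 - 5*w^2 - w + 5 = (w - 1)*(w^2 - 4*w - 5) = (w - 1)*(w + 1)*(w - 5)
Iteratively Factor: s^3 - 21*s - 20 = (s + 1)*(s^2 - s - 20) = (s + 1)*(s + 4)*(s - 5)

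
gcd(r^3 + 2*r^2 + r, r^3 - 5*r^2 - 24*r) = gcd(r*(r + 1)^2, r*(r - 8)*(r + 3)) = r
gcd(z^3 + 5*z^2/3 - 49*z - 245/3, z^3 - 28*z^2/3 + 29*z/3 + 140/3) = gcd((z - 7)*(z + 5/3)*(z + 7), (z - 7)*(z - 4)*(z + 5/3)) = z^2 - 16*z/3 - 35/3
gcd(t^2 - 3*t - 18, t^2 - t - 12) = t + 3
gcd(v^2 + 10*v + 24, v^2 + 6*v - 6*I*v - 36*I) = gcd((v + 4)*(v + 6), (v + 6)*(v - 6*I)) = v + 6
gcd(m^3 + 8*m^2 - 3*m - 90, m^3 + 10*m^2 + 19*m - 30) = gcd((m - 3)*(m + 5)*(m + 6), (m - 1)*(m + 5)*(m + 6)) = m^2 + 11*m + 30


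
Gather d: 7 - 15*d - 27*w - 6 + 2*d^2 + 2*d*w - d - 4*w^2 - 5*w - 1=2*d^2 + d*(2*w - 16) - 4*w^2 - 32*w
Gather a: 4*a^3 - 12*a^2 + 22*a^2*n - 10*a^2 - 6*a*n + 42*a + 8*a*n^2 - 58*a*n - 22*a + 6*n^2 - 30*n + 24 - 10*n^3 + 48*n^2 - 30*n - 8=4*a^3 + a^2*(22*n - 22) + a*(8*n^2 - 64*n + 20) - 10*n^3 + 54*n^2 - 60*n + 16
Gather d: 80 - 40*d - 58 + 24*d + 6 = 28 - 16*d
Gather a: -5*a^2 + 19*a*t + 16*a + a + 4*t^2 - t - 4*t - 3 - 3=-5*a^2 + a*(19*t + 17) + 4*t^2 - 5*t - 6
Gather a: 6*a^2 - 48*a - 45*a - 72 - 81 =6*a^2 - 93*a - 153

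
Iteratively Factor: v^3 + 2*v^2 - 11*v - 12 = (v + 1)*(v^2 + v - 12) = (v + 1)*(v + 4)*(v - 3)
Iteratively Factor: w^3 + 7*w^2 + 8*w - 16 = (w + 4)*(w^2 + 3*w - 4) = (w - 1)*(w + 4)*(w + 4)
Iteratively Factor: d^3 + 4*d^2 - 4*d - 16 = (d + 4)*(d^2 - 4) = (d + 2)*(d + 4)*(d - 2)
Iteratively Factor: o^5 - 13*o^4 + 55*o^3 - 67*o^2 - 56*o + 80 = (o - 1)*(o^4 - 12*o^3 + 43*o^2 - 24*o - 80) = (o - 5)*(o - 1)*(o^3 - 7*o^2 + 8*o + 16) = (o - 5)*(o - 1)*(o + 1)*(o^2 - 8*o + 16) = (o - 5)*(o - 4)*(o - 1)*(o + 1)*(o - 4)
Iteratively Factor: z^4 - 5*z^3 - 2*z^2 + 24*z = (z)*(z^3 - 5*z^2 - 2*z + 24) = z*(z + 2)*(z^2 - 7*z + 12) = z*(z - 4)*(z + 2)*(z - 3)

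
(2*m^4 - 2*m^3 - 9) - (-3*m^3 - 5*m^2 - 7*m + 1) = 2*m^4 + m^3 + 5*m^2 + 7*m - 10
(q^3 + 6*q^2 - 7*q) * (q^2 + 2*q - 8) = q^5 + 8*q^4 - 3*q^3 - 62*q^2 + 56*q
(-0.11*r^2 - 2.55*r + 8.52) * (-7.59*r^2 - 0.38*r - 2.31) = 0.8349*r^4 + 19.3963*r^3 - 63.4437*r^2 + 2.6529*r - 19.6812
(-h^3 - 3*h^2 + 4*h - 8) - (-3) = -h^3 - 3*h^2 + 4*h - 5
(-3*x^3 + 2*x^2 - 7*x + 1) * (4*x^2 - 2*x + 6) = -12*x^5 + 14*x^4 - 50*x^3 + 30*x^2 - 44*x + 6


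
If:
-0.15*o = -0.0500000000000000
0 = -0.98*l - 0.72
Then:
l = -0.73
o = 0.33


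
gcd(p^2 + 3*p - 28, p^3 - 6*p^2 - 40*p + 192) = p - 4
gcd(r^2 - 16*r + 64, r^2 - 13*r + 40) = r - 8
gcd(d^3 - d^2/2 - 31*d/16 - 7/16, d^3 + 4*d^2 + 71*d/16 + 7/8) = d + 1/4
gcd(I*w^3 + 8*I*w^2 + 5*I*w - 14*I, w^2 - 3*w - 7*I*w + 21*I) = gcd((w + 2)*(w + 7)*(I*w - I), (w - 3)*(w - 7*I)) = 1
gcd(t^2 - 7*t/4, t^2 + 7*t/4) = t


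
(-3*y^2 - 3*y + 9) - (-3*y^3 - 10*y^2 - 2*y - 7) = 3*y^3 + 7*y^2 - y + 16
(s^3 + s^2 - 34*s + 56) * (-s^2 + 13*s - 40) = -s^5 + 12*s^4 + 7*s^3 - 538*s^2 + 2088*s - 2240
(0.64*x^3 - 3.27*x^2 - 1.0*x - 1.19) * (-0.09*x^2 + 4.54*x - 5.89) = -0.0576*x^5 + 3.1999*x^4 - 18.5254*x^3 + 14.8274*x^2 + 0.4874*x + 7.0091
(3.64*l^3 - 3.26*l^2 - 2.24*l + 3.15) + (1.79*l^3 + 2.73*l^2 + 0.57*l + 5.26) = 5.43*l^3 - 0.53*l^2 - 1.67*l + 8.41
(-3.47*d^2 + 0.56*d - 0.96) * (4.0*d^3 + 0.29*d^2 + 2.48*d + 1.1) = -13.88*d^5 + 1.2337*d^4 - 12.2832*d^3 - 2.7066*d^2 - 1.7648*d - 1.056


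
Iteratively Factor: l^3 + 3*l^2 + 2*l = (l + 2)*(l^2 + l) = (l + 1)*(l + 2)*(l)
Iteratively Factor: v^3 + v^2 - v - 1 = (v + 1)*(v^2 - 1) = (v - 1)*(v + 1)*(v + 1)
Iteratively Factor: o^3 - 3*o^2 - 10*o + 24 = (o + 3)*(o^2 - 6*o + 8) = (o - 4)*(o + 3)*(o - 2)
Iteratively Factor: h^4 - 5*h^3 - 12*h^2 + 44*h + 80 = (h + 2)*(h^3 - 7*h^2 + 2*h + 40) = (h - 4)*(h + 2)*(h^2 - 3*h - 10) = (h - 4)*(h + 2)^2*(h - 5)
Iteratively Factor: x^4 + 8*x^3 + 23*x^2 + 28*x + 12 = (x + 1)*(x^3 + 7*x^2 + 16*x + 12) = (x + 1)*(x + 3)*(x^2 + 4*x + 4) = (x + 1)*(x + 2)*(x + 3)*(x + 2)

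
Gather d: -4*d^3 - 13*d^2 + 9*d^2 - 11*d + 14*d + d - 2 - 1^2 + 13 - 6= -4*d^3 - 4*d^2 + 4*d + 4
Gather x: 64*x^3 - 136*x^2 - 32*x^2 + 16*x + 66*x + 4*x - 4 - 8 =64*x^3 - 168*x^2 + 86*x - 12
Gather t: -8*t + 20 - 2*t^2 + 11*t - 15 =-2*t^2 + 3*t + 5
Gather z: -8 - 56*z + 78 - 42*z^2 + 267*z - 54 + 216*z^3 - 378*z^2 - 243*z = 216*z^3 - 420*z^2 - 32*z + 16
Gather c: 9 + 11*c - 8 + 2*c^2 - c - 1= 2*c^2 + 10*c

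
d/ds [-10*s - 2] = -10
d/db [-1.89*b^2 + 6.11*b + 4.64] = 6.11 - 3.78*b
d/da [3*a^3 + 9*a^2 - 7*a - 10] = 9*a^2 + 18*a - 7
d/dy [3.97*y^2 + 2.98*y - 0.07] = 7.94*y + 2.98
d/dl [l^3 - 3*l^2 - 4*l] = 3*l^2 - 6*l - 4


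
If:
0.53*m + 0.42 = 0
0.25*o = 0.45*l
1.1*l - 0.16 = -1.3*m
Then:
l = 1.08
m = -0.79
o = 1.95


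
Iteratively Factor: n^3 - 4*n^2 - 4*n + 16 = (n + 2)*(n^2 - 6*n + 8) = (n - 2)*(n + 2)*(n - 4)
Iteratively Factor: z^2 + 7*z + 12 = (z + 3)*(z + 4)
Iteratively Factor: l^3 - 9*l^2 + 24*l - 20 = (l - 5)*(l^2 - 4*l + 4) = (l - 5)*(l - 2)*(l - 2)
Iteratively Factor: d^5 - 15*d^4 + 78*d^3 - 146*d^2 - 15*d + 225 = (d + 1)*(d^4 - 16*d^3 + 94*d^2 - 240*d + 225) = (d - 5)*(d + 1)*(d^3 - 11*d^2 + 39*d - 45) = (d - 5)^2*(d + 1)*(d^2 - 6*d + 9) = (d - 5)^2*(d - 3)*(d + 1)*(d - 3)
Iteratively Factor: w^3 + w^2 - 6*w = (w - 2)*(w^2 + 3*w) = (w - 2)*(w + 3)*(w)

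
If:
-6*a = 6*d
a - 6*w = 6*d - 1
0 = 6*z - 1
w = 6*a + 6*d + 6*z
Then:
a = 5/7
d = -5/7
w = 1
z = 1/6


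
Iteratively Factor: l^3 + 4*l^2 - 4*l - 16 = (l - 2)*(l^2 + 6*l + 8) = (l - 2)*(l + 4)*(l + 2)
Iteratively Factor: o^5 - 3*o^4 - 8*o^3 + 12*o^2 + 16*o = (o + 2)*(o^4 - 5*o^3 + 2*o^2 + 8*o) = (o - 4)*(o + 2)*(o^3 - o^2 - 2*o) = o*(o - 4)*(o + 2)*(o^2 - o - 2) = o*(o - 4)*(o + 1)*(o + 2)*(o - 2)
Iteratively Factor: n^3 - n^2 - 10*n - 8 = (n + 1)*(n^2 - 2*n - 8) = (n + 1)*(n + 2)*(n - 4)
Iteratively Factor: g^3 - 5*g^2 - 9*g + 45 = (g - 5)*(g^2 - 9) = (g - 5)*(g + 3)*(g - 3)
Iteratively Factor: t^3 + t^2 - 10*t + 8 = (t - 2)*(t^2 + 3*t - 4) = (t - 2)*(t + 4)*(t - 1)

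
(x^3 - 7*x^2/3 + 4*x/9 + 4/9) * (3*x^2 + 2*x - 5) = 3*x^5 - 5*x^4 - 25*x^3/3 + 125*x^2/9 - 4*x/3 - 20/9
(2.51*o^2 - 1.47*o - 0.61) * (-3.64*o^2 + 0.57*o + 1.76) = -9.1364*o^4 + 6.7815*o^3 + 5.8001*o^2 - 2.9349*o - 1.0736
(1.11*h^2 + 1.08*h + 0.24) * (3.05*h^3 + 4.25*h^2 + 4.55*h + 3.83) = 3.3855*h^5 + 8.0115*h^4 + 10.3725*h^3 + 10.1853*h^2 + 5.2284*h + 0.9192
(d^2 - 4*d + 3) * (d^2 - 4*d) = d^4 - 8*d^3 + 19*d^2 - 12*d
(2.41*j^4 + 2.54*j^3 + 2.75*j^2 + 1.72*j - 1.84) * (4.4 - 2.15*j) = -5.1815*j^5 + 5.143*j^4 + 5.2635*j^3 + 8.402*j^2 + 11.524*j - 8.096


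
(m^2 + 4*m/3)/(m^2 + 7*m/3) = (3*m + 4)/(3*m + 7)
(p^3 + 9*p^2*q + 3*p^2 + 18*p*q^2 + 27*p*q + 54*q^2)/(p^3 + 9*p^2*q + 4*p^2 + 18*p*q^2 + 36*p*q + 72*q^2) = (p + 3)/(p + 4)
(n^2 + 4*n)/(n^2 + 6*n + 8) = n/(n + 2)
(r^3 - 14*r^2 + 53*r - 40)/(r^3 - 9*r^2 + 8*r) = (r - 5)/r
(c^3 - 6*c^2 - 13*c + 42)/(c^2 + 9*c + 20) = (c^3 - 6*c^2 - 13*c + 42)/(c^2 + 9*c + 20)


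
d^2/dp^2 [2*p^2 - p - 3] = 4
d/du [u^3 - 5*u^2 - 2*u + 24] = 3*u^2 - 10*u - 2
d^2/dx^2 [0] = 0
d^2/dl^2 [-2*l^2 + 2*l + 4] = -4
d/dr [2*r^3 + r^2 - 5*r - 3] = 6*r^2 + 2*r - 5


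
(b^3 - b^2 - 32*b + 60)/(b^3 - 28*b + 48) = (b - 5)/(b - 4)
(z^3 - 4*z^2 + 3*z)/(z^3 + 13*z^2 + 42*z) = (z^2 - 4*z + 3)/(z^2 + 13*z + 42)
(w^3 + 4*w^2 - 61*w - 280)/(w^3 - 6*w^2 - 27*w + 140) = (w^2 - w - 56)/(w^2 - 11*w + 28)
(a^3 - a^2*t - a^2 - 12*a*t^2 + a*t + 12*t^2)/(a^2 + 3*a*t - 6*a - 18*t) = (a^2 - 4*a*t - a + 4*t)/(a - 6)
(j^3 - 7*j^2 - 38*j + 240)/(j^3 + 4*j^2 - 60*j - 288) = (j - 5)/(j + 6)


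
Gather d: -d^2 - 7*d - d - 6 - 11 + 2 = -d^2 - 8*d - 15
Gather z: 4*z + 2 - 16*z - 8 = -12*z - 6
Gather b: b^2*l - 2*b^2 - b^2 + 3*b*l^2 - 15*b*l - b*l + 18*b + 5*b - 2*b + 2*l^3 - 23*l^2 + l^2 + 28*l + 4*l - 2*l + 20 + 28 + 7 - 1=b^2*(l - 3) + b*(3*l^2 - 16*l + 21) + 2*l^3 - 22*l^2 + 30*l + 54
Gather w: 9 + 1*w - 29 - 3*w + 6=-2*w - 14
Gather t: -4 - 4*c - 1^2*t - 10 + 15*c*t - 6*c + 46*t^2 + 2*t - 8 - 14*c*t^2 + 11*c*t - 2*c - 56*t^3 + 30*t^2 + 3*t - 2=-12*c - 56*t^3 + t^2*(76 - 14*c) + t*(26*c + 4) - 24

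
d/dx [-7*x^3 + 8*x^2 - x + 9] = -21*x^2 + 16*x - 1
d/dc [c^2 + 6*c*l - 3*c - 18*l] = 2*c + 6*l - 3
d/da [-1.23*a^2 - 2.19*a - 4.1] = -2.46*a - 2.19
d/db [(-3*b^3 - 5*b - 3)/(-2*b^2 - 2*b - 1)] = (6*b^4 + 12*b^3 - b^2 - 12*b - 1)/(4*b^4 + 8*b^3 + 8*b^2 + 4*b + 1)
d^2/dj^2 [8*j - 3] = 0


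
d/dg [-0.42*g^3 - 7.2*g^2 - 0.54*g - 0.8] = -1.26*g^2 - 14.4*g - 0.54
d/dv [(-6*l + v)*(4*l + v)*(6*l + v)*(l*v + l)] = l*(-144*l^3 - 72*l^2*v - 36*l^2 + 12*l*v^2 + 8*l*v + 4*v^3 + 3*v^2)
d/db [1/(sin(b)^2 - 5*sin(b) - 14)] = (5 - 2*sin(b))*cos(b)/((sin(b) - 7)^2*(sin(b) + 2)^2)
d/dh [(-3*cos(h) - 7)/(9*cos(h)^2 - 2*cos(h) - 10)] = (27*sin(h)^2 - 126*cos(h) - 43)*sin(h)/(9*sin(h)^2 + 2*cos(h) + 1)^2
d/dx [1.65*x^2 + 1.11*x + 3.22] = 3.3*x + 1.11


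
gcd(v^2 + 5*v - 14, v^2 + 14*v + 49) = v + 7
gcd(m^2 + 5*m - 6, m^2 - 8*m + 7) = m - 1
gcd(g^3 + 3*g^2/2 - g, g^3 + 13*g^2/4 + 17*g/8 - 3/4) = g + 2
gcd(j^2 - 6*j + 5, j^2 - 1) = j - 1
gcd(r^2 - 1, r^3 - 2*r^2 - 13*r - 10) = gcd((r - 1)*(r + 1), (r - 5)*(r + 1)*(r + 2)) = r + 1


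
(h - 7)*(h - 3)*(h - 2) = h^3 - 12*h^2 + 41*h - 42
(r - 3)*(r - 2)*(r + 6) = r^3 + r^2 - 24*r + 36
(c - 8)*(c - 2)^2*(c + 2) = c^4 - 10*c^3 + 12*c^2 + 40*c - 64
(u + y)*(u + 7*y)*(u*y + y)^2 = u^4*y^2 + 8*u^3*y^3 + 2*u^3*y^2 + 7*u^2*y^4 + 16*u^2*y^3 + u^2*y^2 + 14*u*y^4 + 8*u*y^3 + 7*y^4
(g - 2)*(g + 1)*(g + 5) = g^3 + 4*g^2 - 7*g - 10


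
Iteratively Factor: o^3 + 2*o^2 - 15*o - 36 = (o - 4)*(o^2 + 6*o + 9) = (o - 4)*(o + 3)*(o + 3)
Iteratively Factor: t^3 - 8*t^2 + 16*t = (t - 4)*(t^2 - 4*t) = t*(t - 4)*(t - 4)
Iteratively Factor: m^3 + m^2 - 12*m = (m - 3)*(m^2 + 4*m) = m*(m - 3)*(m + 4)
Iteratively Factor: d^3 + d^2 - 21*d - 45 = (d + 3)*(d^2 - 2*d - 15) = (d - 5)*(d + 3)*(d + 3)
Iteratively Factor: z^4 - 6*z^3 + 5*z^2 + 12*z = (z - 3)*(z^3 - 3*z^2 - 4*z) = (z - 4)*(z - 3)*(z^2 + z) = (z - 4)*(z - 3)*(z + 1)*(z)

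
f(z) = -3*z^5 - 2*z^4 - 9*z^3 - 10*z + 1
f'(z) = -15*z^4 - 8*z^3 - 27*z^2 - 10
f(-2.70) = 529.33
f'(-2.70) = -846.53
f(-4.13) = 3699.15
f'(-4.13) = -4271.04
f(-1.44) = 52.25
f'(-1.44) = -106.60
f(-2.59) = 442.91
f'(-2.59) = -727.11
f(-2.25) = 247.75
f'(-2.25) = -440.00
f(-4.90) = 8430.14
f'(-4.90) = -8364.28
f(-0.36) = 5.00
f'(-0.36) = -13.38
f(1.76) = -135.52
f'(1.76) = -281.18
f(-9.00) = 170677.00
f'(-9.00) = -94780.00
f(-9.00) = 170677.00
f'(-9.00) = -94780.00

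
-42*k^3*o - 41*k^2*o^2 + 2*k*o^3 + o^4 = o*(-6*k + o)*(k + o)*(7*k + o)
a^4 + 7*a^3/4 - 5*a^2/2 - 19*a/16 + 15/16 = (a - 1)*(a - 1/2)*(a + 3/4)*(a + 5/2)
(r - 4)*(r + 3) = r^2 - r - 12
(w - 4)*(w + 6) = w^2 + 2*w - 24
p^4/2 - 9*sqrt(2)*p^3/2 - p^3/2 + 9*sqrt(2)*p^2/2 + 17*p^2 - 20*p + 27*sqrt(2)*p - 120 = (p/2 + 1)*(p - 3)*(p - 5*sqrt(2))*(p - 4*sqrt(2))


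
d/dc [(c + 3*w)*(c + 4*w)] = 2*c + 7*w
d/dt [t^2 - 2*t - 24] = 2*t - 2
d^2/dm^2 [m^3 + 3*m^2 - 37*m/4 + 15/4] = 6*m + 6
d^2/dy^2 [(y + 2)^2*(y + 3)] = 6*y + 14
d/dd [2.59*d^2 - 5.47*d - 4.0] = 5.18*d - 5.47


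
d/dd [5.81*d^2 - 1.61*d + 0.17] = 11.62*d - 1.61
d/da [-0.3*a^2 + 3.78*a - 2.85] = 3.78 - 0.6*a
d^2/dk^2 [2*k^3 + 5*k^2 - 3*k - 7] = 12*k + 10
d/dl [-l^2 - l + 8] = -2*l - 1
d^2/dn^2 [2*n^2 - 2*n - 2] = 4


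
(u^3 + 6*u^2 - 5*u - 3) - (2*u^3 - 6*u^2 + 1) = -u^3 + 12*u^2 - 5*u - 4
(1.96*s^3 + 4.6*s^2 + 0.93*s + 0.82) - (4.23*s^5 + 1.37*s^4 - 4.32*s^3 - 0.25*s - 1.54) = -4.23*s^5 - 1.37*s^4 + 6.28*s^3 + 4.6*s^2 + 1.18*s + 2.36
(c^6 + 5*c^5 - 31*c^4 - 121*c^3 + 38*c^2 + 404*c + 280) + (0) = c^6 + 5*c^5 - 31*c^4 - 121*c^3 + 38*c^2 + 404*c + 280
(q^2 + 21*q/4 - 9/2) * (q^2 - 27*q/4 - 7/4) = q^4 - 3*q^3/2 - 667*q^2/16 + 339*q/16 + 63/8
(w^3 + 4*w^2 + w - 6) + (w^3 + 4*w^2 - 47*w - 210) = 2*w^3 + 8*w^2 - 46*w - 216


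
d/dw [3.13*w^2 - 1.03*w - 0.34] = 6.26*w - 1.03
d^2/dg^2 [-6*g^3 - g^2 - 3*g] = -36*g - 2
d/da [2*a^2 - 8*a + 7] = 4*a - 8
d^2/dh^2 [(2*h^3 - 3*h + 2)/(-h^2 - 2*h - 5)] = 2*(5*h^3 - 66*h^2 - 207*h - 28)/(h^6 + 6*h^5 + 27*h^4 + 68*h^3 + 135*h^2 + 150*h + 125)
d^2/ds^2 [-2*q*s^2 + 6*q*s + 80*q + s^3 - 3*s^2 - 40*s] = -4*q + 6*s - 6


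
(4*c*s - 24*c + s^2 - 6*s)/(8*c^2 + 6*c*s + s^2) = (s - 6)/(2*c + s)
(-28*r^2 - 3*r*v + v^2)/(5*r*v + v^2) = (-28*r^2 - 3*r*v + v^2)/(v*(5*r + v))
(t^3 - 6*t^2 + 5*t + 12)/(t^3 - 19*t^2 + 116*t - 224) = (t^2 - 2*t - 3)/(t^2 - 15*t + 56)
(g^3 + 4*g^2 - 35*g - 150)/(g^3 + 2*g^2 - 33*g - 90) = (g + 5)/(g + 3)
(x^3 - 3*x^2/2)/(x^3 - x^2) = (x - 3/2)/(x - 1)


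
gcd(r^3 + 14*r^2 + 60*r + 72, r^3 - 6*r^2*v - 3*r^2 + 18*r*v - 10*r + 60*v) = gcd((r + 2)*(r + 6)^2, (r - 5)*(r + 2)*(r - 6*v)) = r + 2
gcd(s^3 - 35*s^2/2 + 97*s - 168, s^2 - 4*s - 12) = s - 6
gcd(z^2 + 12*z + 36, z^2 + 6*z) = z + 6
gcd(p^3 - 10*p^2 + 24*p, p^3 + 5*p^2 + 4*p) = p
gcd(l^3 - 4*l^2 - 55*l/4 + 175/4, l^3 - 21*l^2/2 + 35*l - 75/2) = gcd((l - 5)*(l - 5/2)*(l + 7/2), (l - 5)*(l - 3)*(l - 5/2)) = l^2 - 15*l/2 + 25/2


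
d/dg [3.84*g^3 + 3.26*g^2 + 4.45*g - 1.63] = 11.52*g^2 + 6.52*g + 4.45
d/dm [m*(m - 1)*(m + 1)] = 3*m^2 - 1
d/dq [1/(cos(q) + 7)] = sin(q)/(cos(q) + 7)^2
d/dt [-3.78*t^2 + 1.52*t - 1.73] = 1.52 - 7.56*t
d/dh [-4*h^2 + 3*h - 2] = 3 - 8*h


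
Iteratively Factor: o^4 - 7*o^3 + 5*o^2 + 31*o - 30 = (o + 2)*(o^3 - 9*o^2 + 23*o - 15) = (o - 1)*(o + 2)*(o^2 - 8*o + 15) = (o - 3)*(o - 1)*(o + 2)*(o - 5)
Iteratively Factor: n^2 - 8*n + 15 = (n - 5)*(n - 3)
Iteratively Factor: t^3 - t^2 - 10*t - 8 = (t - 4)*(t^2 + 3*t + 2) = (t - 4)*(t + 1)*(t + 2)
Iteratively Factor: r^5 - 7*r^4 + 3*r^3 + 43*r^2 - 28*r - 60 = (r + 2)*(r^4 - 9*r^3 + 21*r^2 + r - 30) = (r - 5)*(r + 2)*(r^3 - 4*r^2 + r + 6) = (r - 5)*(r - 3)*(r + 2)*(r^2 - r - 2) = (r - 5)*(r - 3)*(r - 2)*(r + 2)*(r + 1)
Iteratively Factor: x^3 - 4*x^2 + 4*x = (x - 2)*(x^2 - 2*x) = (x - 2)^2*(x)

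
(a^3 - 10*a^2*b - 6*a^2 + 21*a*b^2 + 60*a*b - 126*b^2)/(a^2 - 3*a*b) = a - 7*b - 6 + 42*b/a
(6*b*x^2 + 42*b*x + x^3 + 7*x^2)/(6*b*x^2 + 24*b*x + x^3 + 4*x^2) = (x + 7)/(x + 4)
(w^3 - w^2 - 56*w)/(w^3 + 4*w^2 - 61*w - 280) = w/(w + 5)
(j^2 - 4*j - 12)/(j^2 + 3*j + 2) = (j - 6)/(j + 1)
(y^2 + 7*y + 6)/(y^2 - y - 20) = (y^2 + 7*y + 6)/(y^2 - y - 20)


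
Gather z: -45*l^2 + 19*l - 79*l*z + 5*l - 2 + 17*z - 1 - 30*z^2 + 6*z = -45*l^2 + 24*l - 30*z^2 + z*(23 - 79*l) - 3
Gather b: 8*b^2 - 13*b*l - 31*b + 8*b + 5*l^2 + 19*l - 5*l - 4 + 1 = 8*b^2 + b*(-13*l - 23) + 5*l^2 + 14*l - 3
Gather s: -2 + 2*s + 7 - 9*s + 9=14 - 7*s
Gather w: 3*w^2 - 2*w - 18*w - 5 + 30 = 3*w^2 - 20*w + 25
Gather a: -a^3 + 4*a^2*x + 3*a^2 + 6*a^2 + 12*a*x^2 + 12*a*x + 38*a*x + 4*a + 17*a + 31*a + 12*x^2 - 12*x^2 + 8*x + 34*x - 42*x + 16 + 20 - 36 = -a^3 + a^2*(4*x + 9) + a*(12*x^2 + 50*x + 52)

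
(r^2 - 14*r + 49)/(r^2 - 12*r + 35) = (r - 7)/(r - 5)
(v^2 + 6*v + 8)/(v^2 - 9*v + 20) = (v^2 + 6*v + 8)/(v^2 - 9*v + 20)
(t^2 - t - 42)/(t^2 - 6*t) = (t^2 - t - 42)/(t*(t - 6))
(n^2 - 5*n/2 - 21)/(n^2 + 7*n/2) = (n - 6)/n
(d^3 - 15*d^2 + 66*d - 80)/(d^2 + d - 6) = (d^2 - 13*d + 40)/(d + 3)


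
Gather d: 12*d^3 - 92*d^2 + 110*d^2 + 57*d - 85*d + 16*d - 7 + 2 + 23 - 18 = 12*d^3 + 18*d^2 - 12*d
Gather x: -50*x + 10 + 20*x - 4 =6 - 30*x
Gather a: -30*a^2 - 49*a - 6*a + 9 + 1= -30*a^2 - 55*a + 10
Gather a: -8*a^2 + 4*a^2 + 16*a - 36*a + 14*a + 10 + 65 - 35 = -4*a^2 - 6*a + 40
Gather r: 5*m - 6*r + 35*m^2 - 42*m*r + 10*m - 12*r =35*m^2 + 15*m + r*(-42*m - 18)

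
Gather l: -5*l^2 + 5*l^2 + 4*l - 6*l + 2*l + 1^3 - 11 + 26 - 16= 0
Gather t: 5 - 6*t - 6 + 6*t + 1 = 0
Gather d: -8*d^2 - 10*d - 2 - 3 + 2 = -8*d^2 - 10*d - 3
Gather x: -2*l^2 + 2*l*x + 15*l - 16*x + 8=-2*l^2 + 15*l + x*(2*l - 16) + 8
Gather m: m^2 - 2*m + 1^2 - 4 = m^2 - 2*m - 3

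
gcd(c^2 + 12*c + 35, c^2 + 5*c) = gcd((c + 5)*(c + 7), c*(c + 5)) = c + 5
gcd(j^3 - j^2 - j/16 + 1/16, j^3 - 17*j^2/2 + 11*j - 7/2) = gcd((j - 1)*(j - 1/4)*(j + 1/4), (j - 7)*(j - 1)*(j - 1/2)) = j - 1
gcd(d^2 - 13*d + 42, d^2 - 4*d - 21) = d - 7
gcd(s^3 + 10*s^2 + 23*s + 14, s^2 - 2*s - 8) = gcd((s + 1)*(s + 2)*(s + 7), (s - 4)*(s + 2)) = s + 2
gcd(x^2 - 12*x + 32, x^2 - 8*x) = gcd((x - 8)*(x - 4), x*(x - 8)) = x - 8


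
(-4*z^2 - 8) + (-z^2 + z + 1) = -5*z^2 + z - 7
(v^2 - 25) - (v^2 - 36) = 11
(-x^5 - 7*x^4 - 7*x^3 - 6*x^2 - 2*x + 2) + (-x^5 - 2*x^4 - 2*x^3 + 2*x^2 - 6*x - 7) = -2*x^5 - 9*x^4 - 9*x^3 - 4*x^2 - 8*x - 5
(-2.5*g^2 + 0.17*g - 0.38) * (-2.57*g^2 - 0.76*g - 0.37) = 6.425*g^4 + 1.4631*g^3 + 1.7724*g^2 + 0.2259*g + 0.1406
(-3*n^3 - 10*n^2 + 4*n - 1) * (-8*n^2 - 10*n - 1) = 24*n^5 + 110*n^4 + 71*n^3 - 22*n^2 + 6*n + 1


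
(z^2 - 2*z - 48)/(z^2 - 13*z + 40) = (z + 6)/(z - 5)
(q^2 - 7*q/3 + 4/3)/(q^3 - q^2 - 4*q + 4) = (q - 4/3)/(q^2 - 4)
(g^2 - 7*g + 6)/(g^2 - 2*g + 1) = (g - 6)/(g - 1)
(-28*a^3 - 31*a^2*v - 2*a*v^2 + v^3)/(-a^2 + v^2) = (-28*a^2 - 3*a*v + v^2)/(-a + v)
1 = 1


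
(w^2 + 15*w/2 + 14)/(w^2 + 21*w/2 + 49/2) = (w + 4)/(w + 7)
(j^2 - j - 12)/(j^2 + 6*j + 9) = (j - 4)/(j + 3)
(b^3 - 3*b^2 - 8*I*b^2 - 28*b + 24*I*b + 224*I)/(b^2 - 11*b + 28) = (b^2 + b*(4 - 8*I) - 32*I)/(b - 4)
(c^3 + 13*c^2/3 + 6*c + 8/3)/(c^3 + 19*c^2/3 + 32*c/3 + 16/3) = (c + 2)/(c + 4)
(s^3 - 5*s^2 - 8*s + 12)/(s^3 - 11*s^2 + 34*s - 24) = (s + 2)/(s - 4)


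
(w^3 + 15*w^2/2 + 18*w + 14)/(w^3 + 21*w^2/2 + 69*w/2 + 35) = (w + 2)/(w + 5)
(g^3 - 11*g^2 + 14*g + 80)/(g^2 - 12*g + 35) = (g^2 - 6*g - 16)/(g - 7)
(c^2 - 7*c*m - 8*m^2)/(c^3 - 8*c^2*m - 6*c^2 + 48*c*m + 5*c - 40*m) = (c + m)/(c^2 - 6*c + 5)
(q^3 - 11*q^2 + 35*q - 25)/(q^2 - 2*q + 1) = (q^2 - 10*q + 25)/(q - 1)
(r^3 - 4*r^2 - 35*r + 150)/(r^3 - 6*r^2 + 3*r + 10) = (r^2 + r - 30)/(r^2 - r - 2)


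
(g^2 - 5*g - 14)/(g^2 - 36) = (g^2 - 5*g - 14)/(g^2 - 36)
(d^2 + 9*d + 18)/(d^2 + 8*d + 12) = (d + 3)/(d + 2)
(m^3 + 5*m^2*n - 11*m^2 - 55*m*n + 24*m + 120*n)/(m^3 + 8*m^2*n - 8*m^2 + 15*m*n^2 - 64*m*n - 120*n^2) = (m - 3)/(m + 3*n)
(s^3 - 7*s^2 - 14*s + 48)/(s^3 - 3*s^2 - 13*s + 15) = (s^2 - 10*s + 16)/(s^2 - 6*s + 5)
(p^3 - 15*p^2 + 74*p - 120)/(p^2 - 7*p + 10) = (p^2 - 10*p + 24)/(p - 2)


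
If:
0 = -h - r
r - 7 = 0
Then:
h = -7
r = 7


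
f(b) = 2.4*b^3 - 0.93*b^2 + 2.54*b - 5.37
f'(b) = 7.2*b^2 - 1.86*b + 2.54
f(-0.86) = -9.77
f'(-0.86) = 9.46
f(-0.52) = -7.28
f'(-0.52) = 5.45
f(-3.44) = -122.81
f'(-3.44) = 94.14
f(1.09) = -0.60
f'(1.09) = 9.07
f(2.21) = 21.61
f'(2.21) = 33.59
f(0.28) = -4.68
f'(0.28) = 2.58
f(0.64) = -3.50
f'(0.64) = 4.30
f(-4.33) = -228.64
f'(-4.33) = 145.59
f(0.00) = -5.37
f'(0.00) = 2.54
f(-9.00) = -1853.16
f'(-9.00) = 602.48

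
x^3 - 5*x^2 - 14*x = x*(x - 7)*(x + 2)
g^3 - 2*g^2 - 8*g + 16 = (g - 2)*(g - 2*sqrt(2))*(g + 2*sqrt(2))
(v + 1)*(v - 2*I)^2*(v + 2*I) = v^4 + v^3 - 2*I*v^3 + 4*v^2 - 2*I*v^2 + 4*v - 8*I*v - 8*I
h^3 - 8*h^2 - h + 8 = (h - 8)*(h - 1)*(h + 1)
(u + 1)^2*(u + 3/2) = u^3 + 7*u^2/2 + 4*u + 3/2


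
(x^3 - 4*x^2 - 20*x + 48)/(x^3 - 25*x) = (x^3 - 4*x^2 - 20*x + 48)/(x*(x^2 - 25))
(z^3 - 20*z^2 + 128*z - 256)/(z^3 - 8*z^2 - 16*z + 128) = (z - 8)/(z + 4)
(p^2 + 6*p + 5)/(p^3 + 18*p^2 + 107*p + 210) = (p + 1)/(p^2 + 13*p + 42)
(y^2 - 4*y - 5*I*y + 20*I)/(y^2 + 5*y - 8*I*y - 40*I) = (y^2 - y*(4 + 5*I) + 20*I)/(y^2 + y*(5 - 8*I) - 40*I)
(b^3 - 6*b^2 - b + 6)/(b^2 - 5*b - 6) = b - 1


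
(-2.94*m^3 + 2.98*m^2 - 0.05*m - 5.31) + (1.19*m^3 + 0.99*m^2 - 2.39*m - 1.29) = -1.75*m^3 + 3.97*m^2 - 2.44*m - 6.6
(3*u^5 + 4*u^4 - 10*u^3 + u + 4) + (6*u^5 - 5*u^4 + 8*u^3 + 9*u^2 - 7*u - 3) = 9*u^5 - u^4 - 2*u^3 + 9*u^2 - 6*u + 1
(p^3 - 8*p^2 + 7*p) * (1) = p^3 - 8*p^2 + 7*p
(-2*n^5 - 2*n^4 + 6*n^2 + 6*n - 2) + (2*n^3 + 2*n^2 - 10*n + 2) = -2*n^5 - 2*n^4 + 2*n^3 + 8*n^2 - 4*n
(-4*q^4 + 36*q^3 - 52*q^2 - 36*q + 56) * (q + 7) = -4*q^5 + 8*q^4 + 200*q^3 - 400*q^2 - 196*q + 392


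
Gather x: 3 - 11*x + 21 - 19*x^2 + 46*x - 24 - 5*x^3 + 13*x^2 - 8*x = -5*x^3 - 6*x^2 + 27*x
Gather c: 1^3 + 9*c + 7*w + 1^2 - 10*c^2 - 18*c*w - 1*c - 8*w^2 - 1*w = -10*c^2 + c*(8 - 18*w) - 8*w^2 + 6*w + 2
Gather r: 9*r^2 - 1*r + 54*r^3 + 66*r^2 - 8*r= 54*r^3 + 75*r^2 - 9*r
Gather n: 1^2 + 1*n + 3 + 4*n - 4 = 5*n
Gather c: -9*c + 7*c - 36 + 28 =-2*c - 8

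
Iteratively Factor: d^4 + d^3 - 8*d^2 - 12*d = (d + 2)*(d^3 - d^2 - 6*d) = (d - 3)*(d + 2)*(d^2 + 2*d) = d*(d - 3)*(d + 2)*(d + 2)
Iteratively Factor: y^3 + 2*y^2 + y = (y + 1)*(y^2 + y) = y*(y + 1)*(y + 1)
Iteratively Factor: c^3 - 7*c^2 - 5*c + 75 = (c + 3)*(c^2 - 10*c + 25) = (c - 5)*(c + 3)*(c - 5)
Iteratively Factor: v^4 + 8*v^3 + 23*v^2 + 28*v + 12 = (v + 2)*(v^3 + 6*v^2 + 11*v + 6) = (v + 2)*(v + 3)*(v^2 + 3*v + 2) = (v + 2)^2*(v + 3)*(v + 1)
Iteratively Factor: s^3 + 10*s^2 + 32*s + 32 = (s + 4)*(s^2 + 6*s + 8) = (s + 4)^2*(s + 2)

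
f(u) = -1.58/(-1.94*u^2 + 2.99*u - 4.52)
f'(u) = -1.58*(3.88*u - 2.99)/(-1.94*u^2 + 2.99*u - 4.52)^2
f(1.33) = 0.40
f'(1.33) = -0.22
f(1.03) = 0.45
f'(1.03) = -0.13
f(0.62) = 0.46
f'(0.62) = 0.08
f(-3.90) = 0.03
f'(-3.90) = 0.01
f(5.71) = 0.03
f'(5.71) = -0.01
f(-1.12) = 0.15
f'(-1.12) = 0.11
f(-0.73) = 0.20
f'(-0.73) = 0.15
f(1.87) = 0.28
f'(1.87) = -0.21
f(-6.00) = 0.02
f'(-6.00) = 0.00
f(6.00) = 0.03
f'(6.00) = -0.01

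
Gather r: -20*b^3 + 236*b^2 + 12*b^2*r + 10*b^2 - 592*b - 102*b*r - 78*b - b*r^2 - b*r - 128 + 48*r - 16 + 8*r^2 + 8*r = -20*b^3 + 246*b^2 - 670*b + r^2*(8 - b) + r*(12*b^2 - 103*b + 56) - 144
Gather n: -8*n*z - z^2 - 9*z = -8*n*z - z^2 - 9*z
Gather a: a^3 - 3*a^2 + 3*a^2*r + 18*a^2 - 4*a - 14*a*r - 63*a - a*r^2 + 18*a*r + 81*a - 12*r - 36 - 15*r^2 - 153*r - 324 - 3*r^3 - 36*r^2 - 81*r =a^3 + a^2*(3*r + 15) + a*(-r^2 + 4*r + 14) - 3*r^3 - 51*r^2 - 246*r - 360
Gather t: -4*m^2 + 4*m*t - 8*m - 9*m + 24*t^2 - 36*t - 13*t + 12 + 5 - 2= -4*m^2 - 17*m + 24*t^2 + t*(4*m - 49) + 15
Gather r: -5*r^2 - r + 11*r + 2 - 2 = -5*r^2 + 10*r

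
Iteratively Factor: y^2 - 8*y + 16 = (y - 4)*(y - 4)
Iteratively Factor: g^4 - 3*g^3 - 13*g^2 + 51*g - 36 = (g - 3)*(g^3 - 13*g + 12) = (g - 3)^2*(g^2 + 3*g - 4) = (g - 3)^2*(g + 4)*(g - 1)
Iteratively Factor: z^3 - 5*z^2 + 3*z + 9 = (z - 3)*(z^2 - 2*z - 3) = (z - 3)^2*(z + 1)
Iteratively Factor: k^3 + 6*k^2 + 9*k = (k)*(k^2 + 6*k + 9) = k*(k + 3)*(k + 3)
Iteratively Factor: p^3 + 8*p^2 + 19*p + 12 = (p + 3)*(p^2 + 5*p + 4) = (p + 3)*(p + 4)*(p + 1)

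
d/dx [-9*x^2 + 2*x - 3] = 2 - 18*x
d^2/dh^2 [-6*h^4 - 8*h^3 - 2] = 24*h*(-3*h - 2)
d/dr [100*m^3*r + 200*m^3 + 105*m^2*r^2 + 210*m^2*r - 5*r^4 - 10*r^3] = 100*m^3 + 210*m^2*r + 210*m^2 - 20*r^3 - 30*r^2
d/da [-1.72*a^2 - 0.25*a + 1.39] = -3.44*a - 0.25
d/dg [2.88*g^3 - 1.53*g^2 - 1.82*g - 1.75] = 8.64*g^2 - 3.06*g - 1.82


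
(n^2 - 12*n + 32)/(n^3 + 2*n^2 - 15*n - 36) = (n - 8)/(n^2 + 6*n + 9)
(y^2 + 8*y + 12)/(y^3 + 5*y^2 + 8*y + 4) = (y + 6)/(y^2 + 3*y + 2)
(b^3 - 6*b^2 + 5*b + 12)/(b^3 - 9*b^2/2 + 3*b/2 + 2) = 2*(b^2 - 2*b - 3)/(2*b^2 - b - 1)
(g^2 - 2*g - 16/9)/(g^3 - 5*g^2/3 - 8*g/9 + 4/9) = (3*g - 8)/(3*g^2 - 7*g + 2)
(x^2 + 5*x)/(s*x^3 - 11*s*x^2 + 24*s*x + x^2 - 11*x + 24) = x*(x + 5)/(s*x^3 - 11*s*x^2 + 24*s*x + x^2 - 11*x + 24)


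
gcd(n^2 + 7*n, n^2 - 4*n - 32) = 1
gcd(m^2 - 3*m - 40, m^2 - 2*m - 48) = m - 8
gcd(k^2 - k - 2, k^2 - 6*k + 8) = k - 2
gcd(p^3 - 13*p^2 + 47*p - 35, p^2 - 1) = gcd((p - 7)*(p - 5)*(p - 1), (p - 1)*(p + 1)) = p - 1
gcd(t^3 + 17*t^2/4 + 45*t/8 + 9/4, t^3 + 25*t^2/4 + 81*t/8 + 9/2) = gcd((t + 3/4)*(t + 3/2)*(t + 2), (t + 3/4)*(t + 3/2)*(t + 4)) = t^2 + 9*t/4 + 9/8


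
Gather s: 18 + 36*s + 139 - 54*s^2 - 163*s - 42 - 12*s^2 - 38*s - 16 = -66*s^2 - 165*s + 99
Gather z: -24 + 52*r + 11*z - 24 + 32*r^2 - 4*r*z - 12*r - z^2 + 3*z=32*r^2 + 40*r - z^2 + z*(14 - 4*r) - 48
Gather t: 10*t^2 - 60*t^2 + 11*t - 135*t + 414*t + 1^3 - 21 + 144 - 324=-50*t^2 + 290*t - 200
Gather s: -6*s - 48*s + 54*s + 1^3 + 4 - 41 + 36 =0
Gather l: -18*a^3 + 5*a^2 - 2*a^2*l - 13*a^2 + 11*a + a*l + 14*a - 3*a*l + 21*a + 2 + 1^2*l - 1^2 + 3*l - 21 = -18*a^3 - 8*a^2 + 46*a + l*(-2*a^2 - 2*a + 4) - 20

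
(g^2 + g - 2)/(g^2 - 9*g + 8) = (g + 2)/(g - 8)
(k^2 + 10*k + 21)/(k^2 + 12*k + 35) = (k + 3)/(k + 5)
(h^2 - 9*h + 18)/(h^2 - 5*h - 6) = (h - 3)/(h + 1)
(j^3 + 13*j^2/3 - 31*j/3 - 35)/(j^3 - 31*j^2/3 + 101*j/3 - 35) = (3*j^2 + 22*j + 35)/(3*j^2 - 22*j + 35)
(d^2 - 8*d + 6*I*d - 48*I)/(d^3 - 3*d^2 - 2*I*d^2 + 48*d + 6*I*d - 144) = (d - 8)/(d^2 - d*(3 + 8*I) + 24*I)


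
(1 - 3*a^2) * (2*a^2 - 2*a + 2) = -6*a^4 + 6*a^3 - 4*a^2 - 2*a + 2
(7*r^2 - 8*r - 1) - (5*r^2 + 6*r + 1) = 2*r^2 - 14*r - 2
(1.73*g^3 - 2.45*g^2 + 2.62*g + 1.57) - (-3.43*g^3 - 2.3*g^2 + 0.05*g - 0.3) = 5.16*g^3 - 0.15*g^2 + 2.57*g + 1.87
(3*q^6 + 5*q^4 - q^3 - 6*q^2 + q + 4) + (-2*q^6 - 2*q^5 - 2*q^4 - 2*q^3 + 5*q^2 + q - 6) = q^6 - 2*q^5 + 3*q^4 - 3*q^3 - q^2 + 2*q - 2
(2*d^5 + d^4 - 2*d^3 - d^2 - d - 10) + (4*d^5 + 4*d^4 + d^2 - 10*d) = 6*d^5 + 5*d^4 - 2*d^3 - 11*d - 10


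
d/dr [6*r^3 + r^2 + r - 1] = 18*r^2 + 2*r + 1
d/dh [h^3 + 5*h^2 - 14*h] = 3*h^2 + 10*h - 14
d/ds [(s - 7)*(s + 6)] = 2*s - 1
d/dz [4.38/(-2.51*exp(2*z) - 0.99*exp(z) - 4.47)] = (21.9876*exp(z) + 4.3362)*exp(z)/(2.51*exp(2*z) + 0.99*exp(z) + 4.47)^2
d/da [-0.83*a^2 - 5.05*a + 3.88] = -1.66*a - 5.05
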